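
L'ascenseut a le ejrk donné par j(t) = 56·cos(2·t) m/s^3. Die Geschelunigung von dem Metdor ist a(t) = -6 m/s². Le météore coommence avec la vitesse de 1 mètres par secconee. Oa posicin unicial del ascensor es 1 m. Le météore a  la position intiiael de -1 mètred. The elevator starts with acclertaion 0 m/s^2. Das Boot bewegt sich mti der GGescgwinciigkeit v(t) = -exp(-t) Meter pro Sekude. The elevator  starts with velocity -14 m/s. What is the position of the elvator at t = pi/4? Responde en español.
Para resolver esto, necesitamos tomar 3 integrales de nuestra ecuación de la sacudida j(t) = 56·cos(2·t). Integrando la sacudida y usando la condición inicial a(0) = 0, obtenemos a(t) = 28·sin(2·t). Tomando ∫a(t)dt y aplicando v(0) = -14, encontramos v(t) = -14·cos(2·t). La antiderivada de la velocidad, con x(0) = 1, da la posición: x(t) = 1 - 7·sin(2·t). De la ecuación de la posición x(t) = 1 - 7·sin(2·t), sustituimos t = pi/4 para obtener x = -6.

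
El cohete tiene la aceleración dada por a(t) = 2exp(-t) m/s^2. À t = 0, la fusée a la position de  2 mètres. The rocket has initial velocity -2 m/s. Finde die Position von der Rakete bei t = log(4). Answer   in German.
Wir müssen unsere Gleichung für die Beschleunigung a(t) = 2·exp(-t) 2-mal integrieren. Durch Integration von der Beschleunigung und Verwendung der Anfangsbedingung v(0) = -2, erhalten wir v(t) = -2·exp(-t). Die Stammfunktion von der Geschwindigkeit, mit x(0) = 2, ergibt die Position: x(t) = 2·exp(-t). Aus der Gleichung für die Position x(t) = 2·exp(-t), setzen wir t = log(4) ein und erhalten x = 1/2.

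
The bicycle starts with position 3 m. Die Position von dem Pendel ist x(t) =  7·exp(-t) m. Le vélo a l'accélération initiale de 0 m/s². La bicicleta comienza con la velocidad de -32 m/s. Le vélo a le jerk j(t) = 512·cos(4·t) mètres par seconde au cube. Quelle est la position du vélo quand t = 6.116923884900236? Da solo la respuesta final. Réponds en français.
À t = 6.116923884900236, x = 7.93676068493922.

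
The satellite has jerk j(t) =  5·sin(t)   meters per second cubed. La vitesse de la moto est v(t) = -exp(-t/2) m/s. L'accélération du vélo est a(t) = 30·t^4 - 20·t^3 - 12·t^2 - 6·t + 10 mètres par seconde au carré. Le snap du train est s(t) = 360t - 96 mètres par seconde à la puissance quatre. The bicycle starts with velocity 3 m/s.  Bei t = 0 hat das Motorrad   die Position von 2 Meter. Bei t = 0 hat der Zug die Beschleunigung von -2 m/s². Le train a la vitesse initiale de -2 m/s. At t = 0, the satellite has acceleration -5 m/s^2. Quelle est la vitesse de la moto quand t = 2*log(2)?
En utilisant v(t) = -exp(-t/2) et en substituant t = 2*log(2), nous trouvons v = -1/2.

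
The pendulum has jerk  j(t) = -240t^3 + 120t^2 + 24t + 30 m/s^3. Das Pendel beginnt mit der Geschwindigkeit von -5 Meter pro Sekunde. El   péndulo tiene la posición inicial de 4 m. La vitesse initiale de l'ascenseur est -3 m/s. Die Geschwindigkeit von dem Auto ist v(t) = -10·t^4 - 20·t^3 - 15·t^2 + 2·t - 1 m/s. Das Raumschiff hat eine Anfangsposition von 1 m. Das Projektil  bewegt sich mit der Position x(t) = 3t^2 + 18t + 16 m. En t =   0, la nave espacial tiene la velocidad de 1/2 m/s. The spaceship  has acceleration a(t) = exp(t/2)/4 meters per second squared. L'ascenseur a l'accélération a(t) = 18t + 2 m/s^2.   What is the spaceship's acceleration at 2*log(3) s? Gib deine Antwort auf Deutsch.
Mit a(t) = exp(t/2)/4 und Einsetzen von t = 2*log(3), finden wir a = 3/4.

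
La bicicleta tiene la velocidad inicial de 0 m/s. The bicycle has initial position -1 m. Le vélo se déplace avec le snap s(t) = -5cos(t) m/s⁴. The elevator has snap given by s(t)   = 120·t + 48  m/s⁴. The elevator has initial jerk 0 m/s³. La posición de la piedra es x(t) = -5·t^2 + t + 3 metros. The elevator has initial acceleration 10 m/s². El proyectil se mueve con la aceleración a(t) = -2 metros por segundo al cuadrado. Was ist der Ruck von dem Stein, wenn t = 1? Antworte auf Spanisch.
Partiendo de la posición x(t) = -5·t^2 + t + 3, tomamos 3 derivadas. Tomando d/dt de x(t), encontramos v(t) = 1 - 10·t. La derivada de la velocidad da la aceleración: a(t) = -10. Tomando d/dt de a(t), encontramos j(t) = 0. Usando j(t) = 0 y sustituyendo t = 1, encontramos j = 0.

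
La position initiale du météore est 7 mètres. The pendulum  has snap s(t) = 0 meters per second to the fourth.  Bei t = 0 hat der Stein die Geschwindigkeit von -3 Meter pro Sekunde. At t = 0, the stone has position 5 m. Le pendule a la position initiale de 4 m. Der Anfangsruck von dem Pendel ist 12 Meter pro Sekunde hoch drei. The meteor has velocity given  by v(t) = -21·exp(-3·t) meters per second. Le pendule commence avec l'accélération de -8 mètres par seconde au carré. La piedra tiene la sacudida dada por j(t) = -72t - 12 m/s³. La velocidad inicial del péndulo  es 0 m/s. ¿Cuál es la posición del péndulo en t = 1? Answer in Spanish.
Necesitamos integrar nuestra ecuación del snap s(t) = 0 4 veces. Integrando el snap y usando la condición inicial j(0) = 12, obtenemos j(t) = 12. La antiderivada de la sacudida es la aceleración. Usando a(0) = -8, obtenemos a(t) = 12·t - 8. Integrando la aceleración y usando la condición inicial v(0) = 0, obtenemos v(t) = 2·t·(3·t - 4). La integral de la velocidad es la posición. Usando x(0) = 4, obtenemos x(t) = 2·t^3 - 4·t^2 + 4. De la ecuación de la posición x(t) = 2·t^3 - 4·t^2 + 4, sustituimos t = 1 para obtener x = 2.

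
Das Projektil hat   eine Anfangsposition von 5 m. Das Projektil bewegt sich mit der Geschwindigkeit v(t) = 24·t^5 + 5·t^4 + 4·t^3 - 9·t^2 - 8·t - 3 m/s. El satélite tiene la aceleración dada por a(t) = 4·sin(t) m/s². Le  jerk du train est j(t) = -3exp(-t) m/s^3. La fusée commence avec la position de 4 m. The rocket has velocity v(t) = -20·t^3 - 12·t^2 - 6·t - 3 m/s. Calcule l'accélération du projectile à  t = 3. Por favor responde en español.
Para resolver esto, necesitamos tomar 1 derivada de nuestra ecuación de la velocidad v(t) = 24·t^5 + 5·t^4 + 4·t^3 - 9·t^2 - 8·t - 3. Derivando la velocidad, obtenemos la aceleración: a(t) = 120·t^4 + 20·t^3 + 12·t^2 - 18·t - 8. Usando a(t) = 120·t^4 + 20·t^3 + 12·t^2 - 18·t - 8 y sustituyendo t = 3, encontramos a = 10306.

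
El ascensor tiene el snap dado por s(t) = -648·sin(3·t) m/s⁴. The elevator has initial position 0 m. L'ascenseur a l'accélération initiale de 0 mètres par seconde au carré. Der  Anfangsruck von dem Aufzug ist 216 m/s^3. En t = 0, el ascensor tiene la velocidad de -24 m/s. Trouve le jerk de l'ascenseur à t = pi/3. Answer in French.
En partant du snap s(t) = -648·sin(3·t), nous prenons 1 primitive. En prenant ∫s(t)dt et en appliquant j(0) = 216, nous trouvons j(t) = 216·cos(3·t). Nous avons le jerk j(t) = 216·cos(3·t). En substituant t = pi/3: j(pi/3) = -216.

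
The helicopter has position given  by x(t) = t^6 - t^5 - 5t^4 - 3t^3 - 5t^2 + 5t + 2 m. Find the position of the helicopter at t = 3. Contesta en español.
Tenemos la posición x(t) = t^6 - t^5 - 5·t^4 - 3·t^3 - 5·t^2 + 5·t + 2. Sustituyendo t = 3: x(3) = -28.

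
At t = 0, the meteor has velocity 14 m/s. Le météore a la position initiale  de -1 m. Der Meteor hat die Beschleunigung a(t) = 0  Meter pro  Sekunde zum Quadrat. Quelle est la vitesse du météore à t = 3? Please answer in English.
We need to integrate our acceleration equation a(t) = 0 1 time. The integral of acceleration is velocity. Using v(0) = 14, we get v(t) = 14. Using v(t) = 14 and substituting t = 3, we find v = 14.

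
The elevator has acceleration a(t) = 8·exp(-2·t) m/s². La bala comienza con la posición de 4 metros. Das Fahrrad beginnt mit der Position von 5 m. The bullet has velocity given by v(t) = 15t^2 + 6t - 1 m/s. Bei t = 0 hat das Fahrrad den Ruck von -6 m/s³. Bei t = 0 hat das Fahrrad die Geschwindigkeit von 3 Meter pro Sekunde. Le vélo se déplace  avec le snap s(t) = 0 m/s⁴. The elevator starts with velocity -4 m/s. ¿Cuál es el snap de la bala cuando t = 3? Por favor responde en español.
Partiendo de la velocidad v(t) = 15·t^2 + 6·t - 1, tomamos 3 derivadas. Tomando d/dt de v(t), encontramos a(t) = 30·t + 6. La derivada de la aceleración da la sacudida: j(t) = 30. Tomando d/dt de j(t), encontramos s(t) = 0. Usando s(t) = 0 y sustituyendo t = 3, encontramos s = 0.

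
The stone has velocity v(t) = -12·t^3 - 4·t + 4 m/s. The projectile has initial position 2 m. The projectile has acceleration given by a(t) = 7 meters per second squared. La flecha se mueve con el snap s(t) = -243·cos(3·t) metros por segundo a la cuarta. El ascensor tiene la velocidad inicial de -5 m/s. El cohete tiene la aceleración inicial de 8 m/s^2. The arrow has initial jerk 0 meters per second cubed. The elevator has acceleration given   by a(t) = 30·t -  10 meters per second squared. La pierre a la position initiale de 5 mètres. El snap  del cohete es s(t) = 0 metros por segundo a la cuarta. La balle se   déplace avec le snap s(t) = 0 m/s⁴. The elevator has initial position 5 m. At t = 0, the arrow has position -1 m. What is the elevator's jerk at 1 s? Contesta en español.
Debemos derivar nuestra ecuación de la aceleración a(t) = 30·t - 10 1 vez. Tomando d/dt de a(t), encontramos j(t) = 30. Usando j(t) = 30 y sustituyendo t = 1, encontramos j = 30.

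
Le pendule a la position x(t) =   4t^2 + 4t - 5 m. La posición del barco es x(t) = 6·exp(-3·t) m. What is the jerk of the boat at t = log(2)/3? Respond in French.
En partant de la position x(t) = 6·exp(-3·t), nous prenons 3 dérivées. En dérivant la position, nous obtenons la vitesse: v(t) = -18·exp(-3·t). En dérivant la vitesse, nous obtenons l'accélération: a(t) = 54·exp(-3·t). En dérivant l'accélération, nous obtenons le jerk: j(t) = -162·exp(-3·t). En utilisant j(t) = -162·exp(-3·t) et en substituant t = log(2)/3, nous trouvons j = -81.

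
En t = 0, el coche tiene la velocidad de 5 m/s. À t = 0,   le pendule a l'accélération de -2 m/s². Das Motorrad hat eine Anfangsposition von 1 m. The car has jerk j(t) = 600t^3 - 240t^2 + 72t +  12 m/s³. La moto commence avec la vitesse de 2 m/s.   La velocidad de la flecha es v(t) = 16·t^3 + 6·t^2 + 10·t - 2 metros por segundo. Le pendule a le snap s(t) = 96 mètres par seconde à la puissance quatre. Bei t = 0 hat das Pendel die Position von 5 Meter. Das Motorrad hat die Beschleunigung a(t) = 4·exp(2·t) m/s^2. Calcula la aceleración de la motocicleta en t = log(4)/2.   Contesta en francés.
De l'équation de l'accélération a(t) = 4·exp(2·t), nous substituons t = log(4)/2 pour obtenir a = 16.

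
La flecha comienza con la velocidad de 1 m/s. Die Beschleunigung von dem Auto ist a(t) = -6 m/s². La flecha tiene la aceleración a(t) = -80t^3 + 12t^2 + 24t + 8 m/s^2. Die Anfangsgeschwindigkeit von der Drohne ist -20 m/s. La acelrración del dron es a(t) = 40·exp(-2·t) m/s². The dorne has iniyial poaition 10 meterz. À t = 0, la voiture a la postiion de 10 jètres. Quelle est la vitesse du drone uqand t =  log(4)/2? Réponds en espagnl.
Para resolver esto, necesitamos tomar 1 integral de nuestra ecuación de la aceleración a(t) = 40·exp(-2·t). Integrando la aceleración y usando la condición inicial v(0) = -20, obtenemos v(t) = -20·exp(-2·t). De la ecuación de la velocidad v(t) = -20·exp(-2·t), sustituimos t = log(4)/2 para obtener v = -5.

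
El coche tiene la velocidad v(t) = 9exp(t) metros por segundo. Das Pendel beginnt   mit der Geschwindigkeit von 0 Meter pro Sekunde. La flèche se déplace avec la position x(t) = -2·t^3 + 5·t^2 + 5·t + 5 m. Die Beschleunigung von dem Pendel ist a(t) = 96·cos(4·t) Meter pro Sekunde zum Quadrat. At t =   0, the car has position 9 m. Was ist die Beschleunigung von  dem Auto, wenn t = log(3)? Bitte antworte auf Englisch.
To solve this, we need to take 1 derivative of our velocity equation v(t) = 9·exp(t). The derivative of velocity gives acceleration: a(t) = 9·exp(t). Using a(t) = 9·exp(t) and substituting t = log(3), we find a = 27.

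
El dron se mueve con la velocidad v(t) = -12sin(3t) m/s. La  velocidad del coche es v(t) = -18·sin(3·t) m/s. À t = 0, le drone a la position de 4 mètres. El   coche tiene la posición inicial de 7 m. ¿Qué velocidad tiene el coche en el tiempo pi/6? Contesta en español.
De la ecuación de la velocidad v(t) = -18·sin(3·t), sustituimos t = pi/6 para obtener v = -18.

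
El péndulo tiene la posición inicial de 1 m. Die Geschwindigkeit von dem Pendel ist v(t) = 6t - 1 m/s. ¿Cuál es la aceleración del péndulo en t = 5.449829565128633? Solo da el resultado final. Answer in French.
a(5.449829565128633) = 6.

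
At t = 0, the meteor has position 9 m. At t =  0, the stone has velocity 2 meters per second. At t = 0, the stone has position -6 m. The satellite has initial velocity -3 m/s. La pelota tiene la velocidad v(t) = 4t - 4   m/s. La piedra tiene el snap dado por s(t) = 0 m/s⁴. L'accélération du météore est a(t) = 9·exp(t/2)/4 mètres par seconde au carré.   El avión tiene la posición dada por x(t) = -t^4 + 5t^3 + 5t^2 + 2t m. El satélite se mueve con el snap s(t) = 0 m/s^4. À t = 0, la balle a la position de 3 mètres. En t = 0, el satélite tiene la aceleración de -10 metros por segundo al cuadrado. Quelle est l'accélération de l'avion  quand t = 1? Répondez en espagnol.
Partiendo de la posición x(t) = -t^4 + 5·t^3 + 5·t^2 + 2·t, tomamos 2 derivadas. Derivando la posición, obtenemos la velocidad: v(t) = -4·t^3 + 15·t^2 + 10·t + 2. La derivada de la velocidad da la aceleración: a(t) = -12·t^2 + 30·t + 10. Usando a(t) = -12·t^2 + 30·t + 10 y sustituyendo t = 1, encontramos a = 28.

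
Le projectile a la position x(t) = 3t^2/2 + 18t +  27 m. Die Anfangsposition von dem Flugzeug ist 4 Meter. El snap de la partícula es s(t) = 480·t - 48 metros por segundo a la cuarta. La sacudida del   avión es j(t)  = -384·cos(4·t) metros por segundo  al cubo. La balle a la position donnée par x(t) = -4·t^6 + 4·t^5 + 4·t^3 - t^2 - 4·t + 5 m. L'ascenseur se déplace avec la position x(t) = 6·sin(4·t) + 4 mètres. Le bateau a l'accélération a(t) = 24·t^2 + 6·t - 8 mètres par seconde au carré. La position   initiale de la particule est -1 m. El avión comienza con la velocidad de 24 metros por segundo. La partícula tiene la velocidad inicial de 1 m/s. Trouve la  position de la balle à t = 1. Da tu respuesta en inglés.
From the given position equation x(t) = -4·t^6 + 4·t^5 + 4·t^3 - t^2 - 4·t + 5, we substitute t = 1 to get x = 4.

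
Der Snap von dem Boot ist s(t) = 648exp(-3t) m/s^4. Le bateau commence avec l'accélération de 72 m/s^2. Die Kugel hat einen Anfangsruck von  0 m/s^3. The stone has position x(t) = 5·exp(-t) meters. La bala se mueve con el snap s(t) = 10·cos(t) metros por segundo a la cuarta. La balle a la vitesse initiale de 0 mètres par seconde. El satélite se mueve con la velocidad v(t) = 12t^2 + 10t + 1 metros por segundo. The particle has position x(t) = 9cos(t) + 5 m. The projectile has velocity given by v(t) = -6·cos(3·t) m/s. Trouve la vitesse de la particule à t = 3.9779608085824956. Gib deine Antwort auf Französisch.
En partant de la position x(t) = 9·cos(t) + 5, nous prenons 1 dérivée. La dérivée de la position donne la vitesse: v(t) = -9·sin(t). En utilisant v(t) = -9·sin(t) et en substituant t = 3.9779608085824956, nous trouvons v = 6.67992683467284.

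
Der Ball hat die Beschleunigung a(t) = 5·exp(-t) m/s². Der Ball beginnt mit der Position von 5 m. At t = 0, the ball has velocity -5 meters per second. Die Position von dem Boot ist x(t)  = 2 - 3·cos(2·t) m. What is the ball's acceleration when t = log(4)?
Using a(t) = 5·exp(-t) and substituting t = log(4), we find a = 5/4.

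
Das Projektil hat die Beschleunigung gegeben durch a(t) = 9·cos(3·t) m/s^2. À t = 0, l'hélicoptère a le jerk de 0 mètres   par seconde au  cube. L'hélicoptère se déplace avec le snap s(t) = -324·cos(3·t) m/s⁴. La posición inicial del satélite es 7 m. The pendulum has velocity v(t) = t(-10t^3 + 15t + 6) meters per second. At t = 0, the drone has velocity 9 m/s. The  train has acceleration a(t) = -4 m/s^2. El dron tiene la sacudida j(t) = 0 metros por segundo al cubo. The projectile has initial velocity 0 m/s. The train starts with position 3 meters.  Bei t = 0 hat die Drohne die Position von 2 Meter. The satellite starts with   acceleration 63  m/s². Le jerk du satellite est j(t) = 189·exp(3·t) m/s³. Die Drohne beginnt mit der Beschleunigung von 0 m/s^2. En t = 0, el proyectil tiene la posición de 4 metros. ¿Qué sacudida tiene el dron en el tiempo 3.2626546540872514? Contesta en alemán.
Aus der Gleichung für den Ruck j(t) = 0, setzen wir t = 3.2626546540872514 ein und erhalten j = 0.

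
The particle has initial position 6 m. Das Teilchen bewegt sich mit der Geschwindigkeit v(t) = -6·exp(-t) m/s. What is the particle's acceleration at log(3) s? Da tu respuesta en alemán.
Um dies zu lösen, müssen wir 1 Ableitung unserer Gleichung für die Geschwindigkeit v(t) = -6·exp(-t) nehmen. Mit d/dt von v(t) finden wir a(t) = 6·exp(-t). Wir haben die Beschleunigung a(t) = 6·exp(-t). Durch Einsetzen von t = log(3): a(log(3)) = 2.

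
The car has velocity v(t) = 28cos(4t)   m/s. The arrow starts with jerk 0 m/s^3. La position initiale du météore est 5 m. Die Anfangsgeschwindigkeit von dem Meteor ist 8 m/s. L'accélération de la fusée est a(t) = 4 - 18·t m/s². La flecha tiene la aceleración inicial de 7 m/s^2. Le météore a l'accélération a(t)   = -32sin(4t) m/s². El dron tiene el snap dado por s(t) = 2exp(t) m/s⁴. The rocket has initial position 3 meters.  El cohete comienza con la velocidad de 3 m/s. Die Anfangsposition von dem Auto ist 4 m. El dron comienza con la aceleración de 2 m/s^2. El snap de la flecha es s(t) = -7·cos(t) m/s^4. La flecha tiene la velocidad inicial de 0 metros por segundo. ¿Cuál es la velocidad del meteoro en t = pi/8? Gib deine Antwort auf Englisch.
To find the answer, we compute 1 antiderivative of a(t) = -32·sin(4·t). The integral of acceleration, with v(0) = 8, gives velocity: v(t) = 8·cos(4·t). We have velocity v(t) = 8·cos(4·t). Substituting t = pi/8: v(pi/8) = 0.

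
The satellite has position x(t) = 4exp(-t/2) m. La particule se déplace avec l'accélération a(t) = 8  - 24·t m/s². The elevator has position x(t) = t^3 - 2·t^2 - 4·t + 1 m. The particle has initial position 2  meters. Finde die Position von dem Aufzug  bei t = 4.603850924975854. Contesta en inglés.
From the given position equation x(t) = t^3 - 2·t^2 - 4·t + 1, we substitute t = 4.603850924975854 to get x = 37.7743710446692.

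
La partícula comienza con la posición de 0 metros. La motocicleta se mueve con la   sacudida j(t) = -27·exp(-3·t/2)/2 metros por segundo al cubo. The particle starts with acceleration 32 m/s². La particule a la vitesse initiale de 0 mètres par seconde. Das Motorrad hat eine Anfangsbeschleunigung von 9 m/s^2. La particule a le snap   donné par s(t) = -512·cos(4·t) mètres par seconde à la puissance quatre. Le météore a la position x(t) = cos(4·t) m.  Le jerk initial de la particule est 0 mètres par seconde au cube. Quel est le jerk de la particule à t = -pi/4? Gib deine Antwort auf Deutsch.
Wir müssen die Stammfunktion unserer Gleichung für den Snap s(t) = -512·cos(4·t) 1-mal finden. Durch Integration von dem Snap und Verwendung der Anfangsbedingung j(0) = 0, erhalten wir j(t) = -128·sin(4·t). Wir haben den Ruck j(t) = -128·sin(4·t). Durch Einsetzen von t = -pi/4: j(-pi/4) = 0.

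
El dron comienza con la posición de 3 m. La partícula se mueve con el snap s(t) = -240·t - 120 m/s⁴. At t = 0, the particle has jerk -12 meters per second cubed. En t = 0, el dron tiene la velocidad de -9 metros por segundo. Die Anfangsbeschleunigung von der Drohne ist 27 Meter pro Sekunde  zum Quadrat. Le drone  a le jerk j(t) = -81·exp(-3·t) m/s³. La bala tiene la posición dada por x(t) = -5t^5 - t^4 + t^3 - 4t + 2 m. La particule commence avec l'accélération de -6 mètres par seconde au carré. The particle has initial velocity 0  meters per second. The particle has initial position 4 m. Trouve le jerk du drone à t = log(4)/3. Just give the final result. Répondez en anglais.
The answer is -81/4.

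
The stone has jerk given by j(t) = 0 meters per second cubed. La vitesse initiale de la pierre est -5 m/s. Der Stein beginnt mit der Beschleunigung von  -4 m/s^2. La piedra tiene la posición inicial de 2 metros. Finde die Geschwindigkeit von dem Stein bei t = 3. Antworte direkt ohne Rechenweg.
Die Antwort ist -17.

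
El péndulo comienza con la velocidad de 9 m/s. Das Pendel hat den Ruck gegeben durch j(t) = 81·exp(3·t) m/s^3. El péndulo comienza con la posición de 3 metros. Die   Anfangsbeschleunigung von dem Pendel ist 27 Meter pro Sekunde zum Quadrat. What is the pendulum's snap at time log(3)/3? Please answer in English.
To solve this, we need to take 1 derivative of our jerk equation j(t) = 81·exp(3·t). Taking d/dt of j(t), we find s(t) = 243·exp(3·t). Using s(t) = 243·exp(3·t) and substituting t = log(3)/3, we find s = 729.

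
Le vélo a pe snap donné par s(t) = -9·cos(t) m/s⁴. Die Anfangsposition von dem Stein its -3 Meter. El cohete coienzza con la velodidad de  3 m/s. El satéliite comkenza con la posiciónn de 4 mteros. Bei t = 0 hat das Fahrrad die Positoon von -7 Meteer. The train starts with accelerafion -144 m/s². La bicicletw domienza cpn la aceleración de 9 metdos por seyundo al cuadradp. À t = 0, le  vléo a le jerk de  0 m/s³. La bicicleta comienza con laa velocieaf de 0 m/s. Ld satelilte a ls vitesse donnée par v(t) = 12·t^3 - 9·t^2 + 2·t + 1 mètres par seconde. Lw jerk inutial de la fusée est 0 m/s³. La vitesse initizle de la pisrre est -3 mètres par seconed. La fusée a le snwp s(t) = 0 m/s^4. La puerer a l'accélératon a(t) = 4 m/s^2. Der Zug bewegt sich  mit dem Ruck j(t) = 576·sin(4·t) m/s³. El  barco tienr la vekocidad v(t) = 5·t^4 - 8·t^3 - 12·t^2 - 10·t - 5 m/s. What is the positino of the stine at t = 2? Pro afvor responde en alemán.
Wir müssen das Integral unserer Gleichung für die Beschleunigung a(t) = 4 2-mal finden. Durch Integration von der Beschleunigung und Verwendung der Anfangsbedingung v(0) = -3, erhalten wir v(t) = 4·t - 3. Durch Integration von der Geschwindigkeit und Verwendung der Anfangsbedingung x(0) = -3, erhalten wir x(t) = 2·t^2 - 3·t - 3. Mit x(t) = 2·t^2 - 3·t - 3 und Einsetzen von t = 2, finden wir x = -1.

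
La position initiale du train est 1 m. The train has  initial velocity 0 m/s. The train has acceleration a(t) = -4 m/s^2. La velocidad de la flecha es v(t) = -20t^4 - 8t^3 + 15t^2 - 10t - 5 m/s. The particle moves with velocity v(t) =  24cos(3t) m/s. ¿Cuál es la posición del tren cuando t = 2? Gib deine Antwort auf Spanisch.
Partiendo de la aceleración a(t) = -4, tomamos 2 antiderivadas. Tomando ∫a(t)dt y aplicando v(0) = 0, encontramos v(t) = -4·t. La integral de la velocidad es la posición. Usando x(0) = 1, obtenemos x(t) = 1 - 2·t^2. Usando x(t) = 1 - 2·t^2 y sustituyendo t = 2, encontramos x = -7.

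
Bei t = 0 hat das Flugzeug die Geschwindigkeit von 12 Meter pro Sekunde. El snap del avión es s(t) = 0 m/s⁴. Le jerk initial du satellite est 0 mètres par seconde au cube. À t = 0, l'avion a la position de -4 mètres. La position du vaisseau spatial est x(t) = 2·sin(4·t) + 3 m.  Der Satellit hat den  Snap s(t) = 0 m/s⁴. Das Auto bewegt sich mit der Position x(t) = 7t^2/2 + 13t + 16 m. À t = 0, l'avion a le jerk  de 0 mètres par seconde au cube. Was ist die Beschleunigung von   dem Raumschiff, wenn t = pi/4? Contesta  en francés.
Nous devons dériver notre équation de la position x(t) = 2·sin(4·t) + 3 2 fois. La dérivée de la position donne la vitesse: v(t) = 8·cos(4·t). En prenant d/dt de v(t), nous trouvons a(t) = -32·sin(4·t). De l'équation de l'accélération a(t) = -32·sin(4·t), nous substituons t = pi/4 pour obtenir a = 0.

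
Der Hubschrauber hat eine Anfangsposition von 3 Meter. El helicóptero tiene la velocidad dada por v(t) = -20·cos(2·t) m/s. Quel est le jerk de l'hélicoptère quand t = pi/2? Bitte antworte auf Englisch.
To solve this, we need to take 2 derivatives of our velocity equation v(t) = -20·cos(2·t). Differentiating velocity, we get acceleration: a(t) = 40·sin(2·t). The derivative of acceleration gives jerk: j(t) = 80·cos(2·t). We have jerk j(t) = 80·cos(2·t). Substituting t = pi/2: j(pi/2) = -80.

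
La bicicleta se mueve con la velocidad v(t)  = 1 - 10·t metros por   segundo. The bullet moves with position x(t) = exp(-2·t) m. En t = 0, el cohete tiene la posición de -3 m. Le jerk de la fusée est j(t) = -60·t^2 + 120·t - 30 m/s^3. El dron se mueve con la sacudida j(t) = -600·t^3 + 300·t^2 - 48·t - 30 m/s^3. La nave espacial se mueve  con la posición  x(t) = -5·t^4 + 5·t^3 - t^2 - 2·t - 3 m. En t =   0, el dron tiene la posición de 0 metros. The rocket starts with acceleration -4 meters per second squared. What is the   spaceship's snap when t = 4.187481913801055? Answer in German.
Wir müssen unsere Gleichung für die Position x(t) = -5·t^4 + 5·t^3 - t^2 - 2·t - 3 4-mal ableiten. Durch Ableiten von der Position erhalten wir die Geschwindigkeit: v(t) = -20·t^3 + 15·t^2 - 2·t - 2. Durch Ableiten von der Geschwindigkeit erhalten wir die Beschleunigung: a(t) = -60·t^2 + 30·t - 2. Mit d/dt von a(t) finden wir j(t) = 30 - 120·t. Die Ableitung von dem Ruck ergibt den Snap: s(t) = -120. Mit s(t) = -120 und Einsetzen von t = 4.187481913801055, finden wir s = -120.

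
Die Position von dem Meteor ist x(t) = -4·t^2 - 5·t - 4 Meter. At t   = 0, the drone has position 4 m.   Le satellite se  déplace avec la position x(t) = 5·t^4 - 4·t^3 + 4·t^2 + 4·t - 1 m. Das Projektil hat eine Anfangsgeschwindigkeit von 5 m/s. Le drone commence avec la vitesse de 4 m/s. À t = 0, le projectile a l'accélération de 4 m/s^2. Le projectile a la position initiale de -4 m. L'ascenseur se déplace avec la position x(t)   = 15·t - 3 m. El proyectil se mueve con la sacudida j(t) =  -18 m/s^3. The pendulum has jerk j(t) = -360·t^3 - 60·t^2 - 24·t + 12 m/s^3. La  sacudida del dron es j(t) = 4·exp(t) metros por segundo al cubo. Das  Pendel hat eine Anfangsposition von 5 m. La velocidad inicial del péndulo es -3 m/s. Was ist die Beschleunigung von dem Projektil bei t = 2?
Wir müssen die Stammfunktion unserer Gleichung für den Ruck j(t) = -18 1-mal finden. Mit ∫j(t)dt und Anwendung von a(0) = 4, finden wir a(t) = 4 - 18·t. Wir haben die Beschleunigung a(t) = 4 - 18·t. Durch Einsetzen von t = 2: a(2) = -32.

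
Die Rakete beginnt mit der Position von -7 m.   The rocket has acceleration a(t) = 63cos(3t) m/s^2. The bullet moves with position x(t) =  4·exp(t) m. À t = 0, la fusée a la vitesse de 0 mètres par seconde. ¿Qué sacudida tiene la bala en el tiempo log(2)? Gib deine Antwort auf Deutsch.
Wir müssen unsere Gleichung für die Position x(t) = 4·exp(t) 3-mal ableiten. Durch Ableiten von der Position erhalten wir die Geschwindigkeit: v(t) = 4·exp(t). Mit d/dt von v(t) finden wir a(t) = 4·exp(t). Mit d/dt von a(t) finden wir j(t) = 4·exp(t). Wir haben den Ruck j(t) = 4·exp(t). Durch Einsetzen von t = log(2): j(log(2)) = 8.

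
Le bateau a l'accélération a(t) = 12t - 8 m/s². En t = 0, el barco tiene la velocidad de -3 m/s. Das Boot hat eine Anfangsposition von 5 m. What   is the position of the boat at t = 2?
Starting from acceleration a(t) = 12·t - 8, we take 2 integrals. Taking ∫a(t)dt and applying v(0) = -3, we find v(t) = 6·t^2 - 8·t - 3. The integral of velocity, with x(0) = 5, gives position: x(t) = 2·t^3 - 4·t^2 - 3·t + 5. We have position x(t) = 2·t^3 - 4·t^2 - 3·t + 5. Substituting t = 2: x(2) = -1.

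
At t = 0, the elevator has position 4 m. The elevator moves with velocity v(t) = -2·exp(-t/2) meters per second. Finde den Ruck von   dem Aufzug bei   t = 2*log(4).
Wir müssen unsere Gleichung für die Geschwindigkeit v(t) = -2·exp(-t/2) 2-mal ableiten. Mit d/dt von v(t) finden wir a(t) = exp(-t/2). Durch Ableiten von der Beschleunigung erhalten wir den Ruck: j(t) = -exp(-t/2)/2. Mit j(t) = -exp(-t/2)/2 und Einsetzen von t = 2*log(4), finden wir j = -1/8.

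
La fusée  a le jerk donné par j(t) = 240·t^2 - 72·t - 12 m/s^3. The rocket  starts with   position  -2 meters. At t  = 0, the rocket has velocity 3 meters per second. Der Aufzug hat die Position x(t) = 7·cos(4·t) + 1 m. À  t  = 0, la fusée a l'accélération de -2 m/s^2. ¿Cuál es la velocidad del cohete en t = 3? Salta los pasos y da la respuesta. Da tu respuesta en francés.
La vitesse à t = 3 est v = 1239.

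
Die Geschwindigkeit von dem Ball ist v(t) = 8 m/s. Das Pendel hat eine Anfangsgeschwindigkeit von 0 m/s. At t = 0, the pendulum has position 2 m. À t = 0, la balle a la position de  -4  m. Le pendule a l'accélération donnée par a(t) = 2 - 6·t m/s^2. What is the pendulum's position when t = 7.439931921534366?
We must find the integral of our acceleration equation a(t) = 2 - 6·t 2 times. Taking ∫a(t)dt and applying v(0) = 0, we find v(t) = t·(2 - 3·t). Finding the antiderivative of v(t) and using x(0) = 2: x(t) = -t^3 + t^2 + 2. From the given position equation x(t) = -t^3 + t^2 + 2, we substitute t = 7.439931921534366 to get x = -354.466891941914.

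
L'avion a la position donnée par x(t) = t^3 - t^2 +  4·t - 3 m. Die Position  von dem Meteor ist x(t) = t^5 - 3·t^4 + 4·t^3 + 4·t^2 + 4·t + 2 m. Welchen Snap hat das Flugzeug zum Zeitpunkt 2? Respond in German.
Um dies zu lösen, müssen wir 4 Ableitungen unserer Gleichung für die Position x(t) = t^3 - t^2 + 4·t - 3 nehmen. Die Ableitung von der Position ergibt die Geschwindigkeit: v(t) = 3·t^2 - 2·t + 4. Mit d/dt von v(t) finden wir a(t) = 6·t - 2. Mit d/dt von a(t) finden wir j(t) = 6. Mit d/dt von j(t) finden wir s(t) = 0. Aus der Gleichung für den Snap s(t) = 0, setzen wir t = 2 ein und erhalten s = 0.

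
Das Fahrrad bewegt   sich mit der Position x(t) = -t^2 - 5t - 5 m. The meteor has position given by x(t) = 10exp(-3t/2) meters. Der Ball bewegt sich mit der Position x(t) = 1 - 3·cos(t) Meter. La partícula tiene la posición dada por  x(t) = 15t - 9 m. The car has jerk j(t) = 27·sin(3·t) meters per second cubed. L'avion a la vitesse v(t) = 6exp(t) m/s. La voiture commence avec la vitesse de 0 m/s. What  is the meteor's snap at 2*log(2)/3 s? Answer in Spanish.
Para resolver esto, necesitamos tomar 4 derivadas de nuestra ecuación de la posición x(t) = 10·exp(-3·t/2). La derivada de la posición da la velocidad: v(t) = -15·exp(-3·t/2). Tomando d/dt de v(t), encontramos a(t) = 45·exp(-3·t/2)/2. La derivada de la aceleración da la sacudida: j(t) = -135·exp(-3·t/2)/4. La derivada de la sacudida da el snap: s(t) = 405·exp(-3·t/2)/8. De la ecuación del snap s(t) = 405·exp(-3·t/2)/8, sustituimos t = 2*log(2)/3 para obtener s = 405/16.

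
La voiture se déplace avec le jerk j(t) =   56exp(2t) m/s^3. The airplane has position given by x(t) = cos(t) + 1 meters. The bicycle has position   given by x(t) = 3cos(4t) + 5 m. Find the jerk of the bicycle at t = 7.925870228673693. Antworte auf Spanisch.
Debemos derivar nuestra ecuación de la posición x(t) = 3·cos(4·t) + 5 3 veces. Tomando d/dt de x(t), encontramos v(t) = -12·sin(4·t). La derivada de la velocidad da la aceleración: a(t) = -48·cos(4·t). Derivando la aceleración, obtenemos la sacudida: j(t) = 192·sin(4·t). Usando j(t) = 192·sin(4·t) y sustituyendo t = 7.925870228673693, encontramos j = 54.4527111844737.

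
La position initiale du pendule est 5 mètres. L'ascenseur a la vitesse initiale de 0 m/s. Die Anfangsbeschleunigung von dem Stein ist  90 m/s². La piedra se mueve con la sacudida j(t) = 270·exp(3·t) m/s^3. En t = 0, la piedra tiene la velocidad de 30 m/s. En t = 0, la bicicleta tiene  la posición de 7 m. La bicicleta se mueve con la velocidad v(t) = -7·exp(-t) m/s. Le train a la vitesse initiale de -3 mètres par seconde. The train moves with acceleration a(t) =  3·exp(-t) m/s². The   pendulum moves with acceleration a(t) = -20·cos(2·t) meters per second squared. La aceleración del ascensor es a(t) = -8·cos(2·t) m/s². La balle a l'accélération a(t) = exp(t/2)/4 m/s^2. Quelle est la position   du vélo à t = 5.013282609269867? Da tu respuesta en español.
Necesitamos integrar nuestra ecuación de la velocidad v(t) = -7·exp(-t) 1 vez. La antiderivada de la velocidad, con x(0) = 7, da la posición: x(t) = 7·exp(-t). Tenemos la posición x(t) = 7·exp(-t). Sustituyendo t = 5.013282609269867: x(5.013282609269867) = 0.0465432886741696.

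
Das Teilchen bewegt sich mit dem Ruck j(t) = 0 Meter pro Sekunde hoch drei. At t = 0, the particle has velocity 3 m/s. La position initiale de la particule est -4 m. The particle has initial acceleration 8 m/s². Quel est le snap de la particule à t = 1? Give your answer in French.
En partant du jerk j(t) = 0, nous prenons 1 dérivée. En prenant d/dt de j(t), nous trouvons s(t) = 0. De l'équation du snap s(t) = 0, nous substituons t = 1 pour obtenir s = 0.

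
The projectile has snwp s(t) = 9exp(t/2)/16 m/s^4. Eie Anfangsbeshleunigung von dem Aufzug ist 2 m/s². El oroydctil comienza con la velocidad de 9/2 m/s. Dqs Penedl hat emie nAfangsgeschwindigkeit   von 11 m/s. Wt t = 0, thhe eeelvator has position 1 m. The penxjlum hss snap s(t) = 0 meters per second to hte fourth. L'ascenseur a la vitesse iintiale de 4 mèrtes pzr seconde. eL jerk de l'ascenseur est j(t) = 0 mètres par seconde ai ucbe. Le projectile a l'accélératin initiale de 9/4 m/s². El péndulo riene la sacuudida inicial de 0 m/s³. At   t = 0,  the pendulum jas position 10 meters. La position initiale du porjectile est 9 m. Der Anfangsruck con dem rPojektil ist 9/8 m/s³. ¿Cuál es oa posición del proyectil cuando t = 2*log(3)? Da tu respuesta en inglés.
We need to integrate our snap equation s(t) = 9·exp(t/2)/16 4 times. The antiderivative of snap is jerk. Using j(0) = 9/8, we get j(t) = 9·exp(t/2)/8. Integrating jerk and using the initial condition a(0) = 9/4, we get a(t) = 9·exp(t/2)/4. Taking ∫a(t)dt and applying v(0) = 9/2, we find v(t) = 9·exp(t/2)/2. Taking ∫v(t)dt and applying x(0) = 9, we find x(t) = 9·exp(t/2). From the given position equation x(t) = 9·exp(t/2), we substitute t = 2*log(3) to get x = 27.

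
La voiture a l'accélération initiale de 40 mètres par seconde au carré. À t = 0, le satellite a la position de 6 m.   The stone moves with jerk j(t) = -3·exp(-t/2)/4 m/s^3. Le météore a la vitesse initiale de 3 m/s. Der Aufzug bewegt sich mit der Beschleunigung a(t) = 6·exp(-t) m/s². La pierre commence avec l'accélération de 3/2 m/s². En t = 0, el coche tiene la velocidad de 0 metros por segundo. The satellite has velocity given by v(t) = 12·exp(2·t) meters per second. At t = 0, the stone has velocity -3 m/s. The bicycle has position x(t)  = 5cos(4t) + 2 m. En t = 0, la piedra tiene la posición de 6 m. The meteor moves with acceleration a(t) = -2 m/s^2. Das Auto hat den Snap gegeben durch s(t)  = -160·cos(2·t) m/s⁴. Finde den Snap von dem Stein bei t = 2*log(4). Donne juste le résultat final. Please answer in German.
Bei t = 2*log(4), s = 3/32.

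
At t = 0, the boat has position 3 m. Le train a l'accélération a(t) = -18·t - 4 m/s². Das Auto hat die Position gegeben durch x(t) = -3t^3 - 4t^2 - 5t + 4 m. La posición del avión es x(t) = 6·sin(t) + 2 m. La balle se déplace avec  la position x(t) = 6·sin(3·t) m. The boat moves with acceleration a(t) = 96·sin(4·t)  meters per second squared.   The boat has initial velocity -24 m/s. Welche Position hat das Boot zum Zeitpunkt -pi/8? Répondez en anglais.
Starting from acceleration a(t) = 96·sin(4·t), we take 2 integrals. The antiderivative of acceleration, with v(0) = -24, gives velocity: v(t) = -24·cos(4·t). Finding the antiderivative of v(t) and using x(0) = 3: x(t) = 3 - 6·sin(4·t). From the given position equation x(t) = 3 - 6·sin(4·t), we substitute t = -pi/8 to get x = 9.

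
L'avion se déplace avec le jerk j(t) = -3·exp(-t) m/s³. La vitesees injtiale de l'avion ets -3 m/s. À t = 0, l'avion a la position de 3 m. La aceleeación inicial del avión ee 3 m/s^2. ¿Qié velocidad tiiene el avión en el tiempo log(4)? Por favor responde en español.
Necesitamos integrar nuestra ecuación de la sacudida j(t) = -3·exp(-t) 2 veces. La integral de la sacudida es la aceleración. Usando a(0) = 3, obtenemos a(t) = 3·exp(-t). La integral de la aceleración, con v(0) = -3, da la velocidad: v(t) = -3·exp(-t). Usando v(t) = -3·exp(-t) y sustituyendo t = log(4), encontramos v = -3/4.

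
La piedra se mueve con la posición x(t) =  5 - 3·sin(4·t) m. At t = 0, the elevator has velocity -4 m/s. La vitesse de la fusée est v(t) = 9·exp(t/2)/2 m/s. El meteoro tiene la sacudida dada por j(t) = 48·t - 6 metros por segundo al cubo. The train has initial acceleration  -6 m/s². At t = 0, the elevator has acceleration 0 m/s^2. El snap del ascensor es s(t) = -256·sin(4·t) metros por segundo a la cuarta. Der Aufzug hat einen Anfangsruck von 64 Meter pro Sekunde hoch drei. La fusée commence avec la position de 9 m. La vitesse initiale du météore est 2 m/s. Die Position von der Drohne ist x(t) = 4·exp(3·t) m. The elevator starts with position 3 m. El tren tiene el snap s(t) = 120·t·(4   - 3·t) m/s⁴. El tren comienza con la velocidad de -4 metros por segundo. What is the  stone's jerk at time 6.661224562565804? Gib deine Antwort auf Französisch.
Nous devons dériver notre équation de la position x(t) = 5 - 3·sin(4·t) 3 fois. En prenant d/dt de x(t), nous trouvons v(t) = -12·cos(4·t). En dérivant la vitesse, nous obtenons l'accélération: a(t) = 48·sin(4·t). La dérivée de l'accélération donne le jerk: j(t) = 192·cos(4·t). Nous avons le jerk j(t) = 192·cos(4·t). En substituant t = 6.661224562565804: j(6.661224562565804) = 11.2522953893924.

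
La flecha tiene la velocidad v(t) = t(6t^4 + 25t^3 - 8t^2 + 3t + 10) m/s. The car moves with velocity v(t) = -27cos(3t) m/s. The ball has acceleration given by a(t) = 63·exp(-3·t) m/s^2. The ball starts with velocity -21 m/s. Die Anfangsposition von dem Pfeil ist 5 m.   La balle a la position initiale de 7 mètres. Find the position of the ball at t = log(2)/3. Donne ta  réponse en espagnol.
Necesitamos integrar nuestra ecuación de la aceleración a(t) = 63·exp(-3·t) 2 veces. Tomando ∫a(t)dt y aplicando v(0) = -21, encontramos v(t) = -21·exp(-3·t). La integral de la velocidad, con x(0) = 7, da la posición: x(t) = 7·exp(-3·t). Usando x(t) = 7·exp(-3·t) y sustituyendo t = log(2)/3, encontramos x = 7/2.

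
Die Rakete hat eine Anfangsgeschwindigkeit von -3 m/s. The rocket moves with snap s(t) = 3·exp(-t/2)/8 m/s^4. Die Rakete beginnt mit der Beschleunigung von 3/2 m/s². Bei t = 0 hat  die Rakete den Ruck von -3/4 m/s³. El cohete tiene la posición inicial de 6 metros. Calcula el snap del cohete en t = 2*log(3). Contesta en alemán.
Wir haben den Snap s(t) = 3·exp(-t/2)/8. Durch Einsetzen von t = 2*log(3): s(2*log(3)) = 1/8.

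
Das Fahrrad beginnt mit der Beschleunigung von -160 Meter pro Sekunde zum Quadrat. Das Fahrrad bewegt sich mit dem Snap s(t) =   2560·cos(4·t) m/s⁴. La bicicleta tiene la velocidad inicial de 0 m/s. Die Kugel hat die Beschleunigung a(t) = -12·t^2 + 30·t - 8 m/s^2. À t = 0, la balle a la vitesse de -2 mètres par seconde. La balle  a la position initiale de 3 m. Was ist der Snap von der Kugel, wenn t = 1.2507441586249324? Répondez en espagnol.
Partiendo de la aceleración a(t) = -12·t^2 + 30·t - 8, tomamos 2 derivadas. Derivando la aceleración, obtenemos la sacudida: j(t) = 30 - 24·t. La derivada de la sacudida da el snap: s(t) = -24. Tenemos el snap s(t) = -24. Sustituyendo t = 1.2507441586249324: s(1.2507441586249324) = -24.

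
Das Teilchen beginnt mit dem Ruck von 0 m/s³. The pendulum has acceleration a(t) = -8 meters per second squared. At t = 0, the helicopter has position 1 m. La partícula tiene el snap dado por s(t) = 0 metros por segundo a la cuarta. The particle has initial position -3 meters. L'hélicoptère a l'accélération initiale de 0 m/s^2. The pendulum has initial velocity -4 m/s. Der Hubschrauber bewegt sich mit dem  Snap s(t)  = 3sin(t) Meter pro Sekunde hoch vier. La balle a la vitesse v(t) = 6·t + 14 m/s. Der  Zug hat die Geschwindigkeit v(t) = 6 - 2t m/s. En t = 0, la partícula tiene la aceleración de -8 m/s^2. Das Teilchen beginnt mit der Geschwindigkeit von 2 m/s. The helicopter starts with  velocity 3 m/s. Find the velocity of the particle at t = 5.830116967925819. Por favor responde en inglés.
We need to integrate our snap equation s(t) = 0 3 times. The antiderivative of snap is jerk. Using j(0) = 0, we get j(t) = 0. The antiderivative of jerk, with a(0) = -8, gives acceleration: a(t) = -8. The integral of acceleration, with v(0) = 2, gives velocity: v(t) = 2 - 8·t. Using v(t) = 2 - 8·t and substituting t = 5.830116967925819, we find v = -44.6409357434066.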